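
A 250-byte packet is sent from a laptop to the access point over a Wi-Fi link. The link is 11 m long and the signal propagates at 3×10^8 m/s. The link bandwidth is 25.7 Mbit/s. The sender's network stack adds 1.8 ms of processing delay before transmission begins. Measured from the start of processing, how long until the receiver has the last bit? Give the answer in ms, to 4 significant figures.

1.878 ms

L = 250 × 8 = 2000 bits.
Transmission delay = L/R = 2000 / 25700000 = 0.077821 ms.
Propagation delay = d/s = 11 m / 300000000 m/s = 3.66667e-05 ms.
Plus processing delay 1.8 ms = 1.8 ms.
Total = 1.878 ms.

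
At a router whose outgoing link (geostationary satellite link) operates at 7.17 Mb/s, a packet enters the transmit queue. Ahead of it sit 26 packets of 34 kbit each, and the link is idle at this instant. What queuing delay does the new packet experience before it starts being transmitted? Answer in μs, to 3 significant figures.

123000 μs

Each queued packet: L/R = 34000/7170000 = 4741.98 μs.
26 queued → 123291 μs.
Queuing delay = 123000 μs.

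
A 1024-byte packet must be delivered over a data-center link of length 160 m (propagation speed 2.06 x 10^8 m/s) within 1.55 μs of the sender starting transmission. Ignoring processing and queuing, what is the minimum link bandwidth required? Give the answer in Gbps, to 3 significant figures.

10.6 Gbps

L = 8192 bits.
Propagation delay = 160 / 206000000 = 0.776699 μs.
Transmission budget = 1.55 − 0.776699 = 0.773301 μs.
R ≥ L / t_tx = 8192 bits / 7.73301e-07 s = 10.6 Gbps.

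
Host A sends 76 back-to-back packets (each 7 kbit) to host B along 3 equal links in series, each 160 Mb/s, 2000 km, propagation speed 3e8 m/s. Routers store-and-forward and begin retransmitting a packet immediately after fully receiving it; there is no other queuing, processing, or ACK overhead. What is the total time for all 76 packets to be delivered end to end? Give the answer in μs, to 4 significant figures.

23410 μs

Per-hop transmission t_tx = L/R = 7000/160000000 = 43.75 μs.
Per-hop propagation t_prop = 2000000/300000000 = 6666.67 μs.
Pipeline fill: first packet needs 3·t_tx to clear all hops; remaining 75 packets each add one t_tx.
Total = (3+76-1)·t_tx + 3·t_prop = 78·43.75 + 3·6666.67 = 23410 μs.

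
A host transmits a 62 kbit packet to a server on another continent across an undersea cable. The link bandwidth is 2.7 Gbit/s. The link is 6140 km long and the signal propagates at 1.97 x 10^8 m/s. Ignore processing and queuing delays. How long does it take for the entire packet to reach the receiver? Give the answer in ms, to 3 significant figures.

L = 62000 bits.
Transmission delay = L/R = 62000 / 2700000000 = 0.022963 ms.
Propagation delay = d/s = 6140000 m / 197000000 m/s = 31.1675 ms.
Total = 31.2 ms.

31.2 ms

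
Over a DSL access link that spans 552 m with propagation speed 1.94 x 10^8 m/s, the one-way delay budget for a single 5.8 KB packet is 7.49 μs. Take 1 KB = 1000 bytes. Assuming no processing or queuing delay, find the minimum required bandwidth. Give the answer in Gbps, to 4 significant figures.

9.990 Gbps

L = 46400 bits.
Propagation delay = 552 / 194000000 = 2.84536 μs.
Transmission budget = 7.49 − 2.84536 = 4.64464 μs.
R ≥ L / t_tx = 46400 bits / 4.64464e-06 s = 9.990 Gbps.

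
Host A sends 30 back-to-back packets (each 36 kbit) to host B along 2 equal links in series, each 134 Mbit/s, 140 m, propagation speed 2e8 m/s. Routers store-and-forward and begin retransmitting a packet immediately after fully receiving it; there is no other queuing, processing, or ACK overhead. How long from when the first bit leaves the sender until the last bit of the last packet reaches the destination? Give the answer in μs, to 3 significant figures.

Per-hop transmission t_tx = L/R = 36000/134000000 = 268.657 μs.
Per-hop propagation t_prop = 140/200000000 = 0.7 μs.
Pipeline fill: first packet needs 2·t_tx to clear all hops; remaining 29 packets each add one t_tx.
Total = (2+30-1)·t_tx + 2·t_prop = 31·268.657 + 2·0.7 = 8330 μs.

8330 μs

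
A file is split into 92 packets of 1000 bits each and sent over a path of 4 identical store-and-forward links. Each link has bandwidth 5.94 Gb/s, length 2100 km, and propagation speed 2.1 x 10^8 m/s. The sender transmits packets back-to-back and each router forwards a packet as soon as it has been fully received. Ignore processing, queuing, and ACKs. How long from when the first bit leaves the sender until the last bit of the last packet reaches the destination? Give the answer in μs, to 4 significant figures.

40020 μs

Per-hop transmission t_tx = L/R = 1000/5940000000 = 0.16835 μs.
Per-hop propagation t_prop = 2100000/210000000 = 10000 μs.
Pipeline fill: first packet needs 4·t_tx to clear all hops; remaining 91 packets each add one t_tx.
Total = (4+92-1)·t_tx + 4·t_prop = 95·0.16835 + 4·10000 = 40020 μs.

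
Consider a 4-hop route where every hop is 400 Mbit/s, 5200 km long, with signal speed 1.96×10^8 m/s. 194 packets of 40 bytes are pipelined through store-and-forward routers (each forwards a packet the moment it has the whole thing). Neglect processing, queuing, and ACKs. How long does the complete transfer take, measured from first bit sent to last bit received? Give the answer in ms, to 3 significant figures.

Per-hop transmission t_tx = L/R = 320/400000000 = 0.0008 ms.
Per-hop propagation t_prop = 5200000/196000000 = 26.5306 ms.
Pipeline fill: first packet needs 4·t_tx to clear all hops; remaining 193 packets each add one t_tx.
Total = (4+194-1)·t_tx + 4·t_prop = 197·0.0008 + 4·26.5306 = 106 ms.

106 ms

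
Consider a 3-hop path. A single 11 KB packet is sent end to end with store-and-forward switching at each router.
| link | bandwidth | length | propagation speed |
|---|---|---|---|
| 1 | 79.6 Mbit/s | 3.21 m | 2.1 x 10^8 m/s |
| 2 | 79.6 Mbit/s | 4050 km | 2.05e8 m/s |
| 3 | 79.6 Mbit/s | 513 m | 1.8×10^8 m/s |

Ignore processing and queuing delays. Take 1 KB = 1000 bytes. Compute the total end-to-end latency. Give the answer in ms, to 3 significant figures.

L = 88000 bits.
Transmission delay per hop = L/R = 88000/79600000 = 1.10553 ms; 3 hops → 3.31658 ms.
Propagation delays (d/s per hop): 1.52857e-05, 19.7561, 0.00285 ms; sum = 19.759 ms.
End-to-end = 23.1 ms.

23.1 ms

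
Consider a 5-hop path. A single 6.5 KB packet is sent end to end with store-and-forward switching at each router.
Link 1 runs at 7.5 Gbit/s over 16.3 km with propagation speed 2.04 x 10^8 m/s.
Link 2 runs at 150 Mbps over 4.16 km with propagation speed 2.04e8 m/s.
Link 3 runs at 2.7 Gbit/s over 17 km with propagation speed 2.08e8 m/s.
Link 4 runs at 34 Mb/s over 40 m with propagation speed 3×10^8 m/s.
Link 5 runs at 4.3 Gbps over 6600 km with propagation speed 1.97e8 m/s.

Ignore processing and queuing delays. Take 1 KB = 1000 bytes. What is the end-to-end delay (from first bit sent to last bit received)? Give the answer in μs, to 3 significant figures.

L = 52000 bits.
Transmission delays (L/R per hop): 6.93333, 346.667, 19.2593, 1529.41, 12.093 μs; sum = 1914.36 μs.
Propagation delays (d/s per hop): 79.902, 20.3922, 81.7308, 0.133333, 33502.5 μs; sum = 33684.7 μs.
End-to-end = 35600 μs.

35600 μs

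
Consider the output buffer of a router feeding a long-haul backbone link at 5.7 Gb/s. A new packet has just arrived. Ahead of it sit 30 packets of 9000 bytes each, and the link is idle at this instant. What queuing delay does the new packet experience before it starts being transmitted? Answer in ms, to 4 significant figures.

0.3789 ms

Each queued packet: L/R = 72000/5700000000 = 0.0126316 ms.
30 queued → 0.378947 ms.
Queuing delay = 0.3789 ms.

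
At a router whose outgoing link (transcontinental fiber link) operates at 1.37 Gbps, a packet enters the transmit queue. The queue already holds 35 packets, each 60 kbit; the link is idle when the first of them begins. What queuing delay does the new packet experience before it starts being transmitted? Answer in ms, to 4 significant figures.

1.533 ms

Each queued packet: L/R = 60000/1370000000 = 0.0437956 ms.
35 queued → 1.53285 ms.
Queuing delay = 1.533 ms.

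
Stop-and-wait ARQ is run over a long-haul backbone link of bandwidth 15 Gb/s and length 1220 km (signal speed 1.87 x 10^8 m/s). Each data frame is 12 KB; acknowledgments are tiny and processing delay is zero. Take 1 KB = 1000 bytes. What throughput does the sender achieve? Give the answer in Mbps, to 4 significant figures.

t_tx = L/R = 96000/15000000000 = 6.4e-06 s.
t_prop = 1220000/187000000 = 0.00652406 s; RTT = 0.0130481 s.
Cycle = t_tx + RTT = 0.0130545 s.
Throughput = L / cycle = 96000 / 0.0130545 = 7.354 Mbps.

7.354 Mbps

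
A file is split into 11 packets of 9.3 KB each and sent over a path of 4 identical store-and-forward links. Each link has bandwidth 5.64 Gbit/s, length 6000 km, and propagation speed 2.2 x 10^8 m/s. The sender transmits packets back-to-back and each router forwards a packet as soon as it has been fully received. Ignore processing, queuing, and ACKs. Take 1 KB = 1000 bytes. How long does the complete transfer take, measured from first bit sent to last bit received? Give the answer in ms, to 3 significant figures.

Per-hop transmission t_tx = L/R = 74400/5640000000 = 0.0131915 ms.
Per-hop propagation t_prop = 6000000/2.2e+08 = 27.2727 ms.
Pipeline fill: first packet needs 4·t_tx to clear all hops; remaining 10 packets each add one t_tx.
Total = (4+11-1)·t_tx + 4·t_prop = 14·0.0131915 + 4·27.2727 = 109 ms.

109 ms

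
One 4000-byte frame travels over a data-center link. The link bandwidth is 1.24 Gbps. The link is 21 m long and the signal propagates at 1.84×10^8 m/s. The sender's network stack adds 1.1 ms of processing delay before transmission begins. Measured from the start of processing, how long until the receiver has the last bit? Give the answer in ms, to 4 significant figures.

1.126 ms

L = 4000 × 8 = 32000 bits.
Transmission delay = L/R = 32000 / 1240000000 = 0.0258065 ms.
Propagation delay = d/s = 21 m / 184000000 m/s = 0.00011413 ms.
Plus processing delay 1.1 ms = 1.1 ms.
Total = 1.126 ms.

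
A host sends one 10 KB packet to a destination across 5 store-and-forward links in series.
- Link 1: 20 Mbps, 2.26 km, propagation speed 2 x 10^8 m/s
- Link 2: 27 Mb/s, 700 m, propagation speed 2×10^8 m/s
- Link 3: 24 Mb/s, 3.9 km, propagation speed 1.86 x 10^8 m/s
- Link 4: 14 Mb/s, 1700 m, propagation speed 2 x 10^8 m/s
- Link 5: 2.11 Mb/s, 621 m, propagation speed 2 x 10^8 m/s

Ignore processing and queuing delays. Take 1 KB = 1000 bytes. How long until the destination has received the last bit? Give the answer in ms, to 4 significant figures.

53.97 ms

L = 80000 bits.
Transmission delays (L/R per hop): 4, 2.96296, 3.33333, 5.71429, 37.9147 ms; sum = 53.9253 ms.
Propagation delays (d/s per hop): 0.0113, 0.0035, 0.0209677, 0.0085, 0.003105 ms; sum = 0.0473727 ms.
End-to-end = 53.97 ms.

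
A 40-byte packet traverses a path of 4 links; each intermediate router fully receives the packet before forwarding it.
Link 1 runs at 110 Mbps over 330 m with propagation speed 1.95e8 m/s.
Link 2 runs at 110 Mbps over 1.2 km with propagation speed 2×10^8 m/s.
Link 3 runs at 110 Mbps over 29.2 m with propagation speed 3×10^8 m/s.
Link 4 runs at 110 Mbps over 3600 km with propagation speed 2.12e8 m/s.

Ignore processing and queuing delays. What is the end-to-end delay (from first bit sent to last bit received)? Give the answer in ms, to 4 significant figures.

L = 40 × 8 = 320 bits.
Transmission delay per hop = L/R = 320/110000000 = 0.00290909 ms; 4 hops → 0.0116364 ms.
Propagation delays (d/s per hop): 0.00169231, 0.006, 9.73333e-05, 16.9811 ms; sum = 16.9889 ms.
End-to-end = 17.00 ms.

17.00 ms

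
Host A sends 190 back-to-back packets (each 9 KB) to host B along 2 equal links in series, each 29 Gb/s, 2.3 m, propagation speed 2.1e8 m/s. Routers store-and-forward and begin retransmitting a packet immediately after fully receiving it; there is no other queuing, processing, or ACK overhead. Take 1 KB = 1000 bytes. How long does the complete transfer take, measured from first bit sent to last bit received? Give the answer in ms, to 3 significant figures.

Per-hop transmission t_tx = L/R = 72000/29000000000 = 0.00248276 ms.
Per-hop propagation t_prop = 2.3/210000000 = 1.09524e-05 ms.
Pipeline fill: first packet needs 2·t_tx to clear all hops; remaining 189 packets each add one t_tx.
Total = (2+190-1)·t_tx + 2·t_prop = 191·0.00248276 + 2·1.09524e-05 = 0.474 ms.

0.474 ms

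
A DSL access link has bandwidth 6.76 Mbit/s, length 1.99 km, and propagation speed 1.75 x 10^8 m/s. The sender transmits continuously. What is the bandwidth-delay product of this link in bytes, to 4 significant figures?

Propagation delay = 1990 / 175000000 = 1.13714e-05 s.
BDP = R × t_prop = 6760000 × 1.13714e-05 = 76.8709 bits.
In bytes: 76.8709/8 = 9.609 bytes.

9.609 bytes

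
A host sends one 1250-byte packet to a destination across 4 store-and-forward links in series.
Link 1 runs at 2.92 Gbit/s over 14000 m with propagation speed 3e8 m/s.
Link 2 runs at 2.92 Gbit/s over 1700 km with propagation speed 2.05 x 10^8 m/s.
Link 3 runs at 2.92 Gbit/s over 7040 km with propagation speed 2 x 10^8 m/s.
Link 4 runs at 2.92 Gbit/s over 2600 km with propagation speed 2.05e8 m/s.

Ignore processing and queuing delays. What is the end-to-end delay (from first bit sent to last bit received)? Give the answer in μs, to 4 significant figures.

56240 μs

L = 1250 × 8 = 10000 bits.
Transmission delay per hop = L/R = 10000/2920000000 = 3.42466 μs; 4 hops → 13.6986 μs.
Propagation delays (d/s per hop): 46.6667, 8292.68, 35200, 12682.9 μs; sum = 56222.3 μs.
End-to-end = 56240 μs.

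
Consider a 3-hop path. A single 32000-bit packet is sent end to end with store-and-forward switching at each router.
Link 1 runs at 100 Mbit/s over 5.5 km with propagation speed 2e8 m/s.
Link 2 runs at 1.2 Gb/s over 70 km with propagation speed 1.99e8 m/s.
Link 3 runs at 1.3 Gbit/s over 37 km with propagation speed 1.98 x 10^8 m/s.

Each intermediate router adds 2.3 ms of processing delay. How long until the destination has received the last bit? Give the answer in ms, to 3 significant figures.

Transmission delays (L/R per hop): 0.32, 0.0266667, 0.0246154 ms; sum = 0.371282 ms.
Propagation delays (d/s per hop): 0.0275, 0.351759, 0.186869 ms; sum = 0.566127 ms.
Processing at 2 router(s): 2 × 2.3 ms = 4.6 ms.
End-to-end = 5.54 ms.

5.54 ms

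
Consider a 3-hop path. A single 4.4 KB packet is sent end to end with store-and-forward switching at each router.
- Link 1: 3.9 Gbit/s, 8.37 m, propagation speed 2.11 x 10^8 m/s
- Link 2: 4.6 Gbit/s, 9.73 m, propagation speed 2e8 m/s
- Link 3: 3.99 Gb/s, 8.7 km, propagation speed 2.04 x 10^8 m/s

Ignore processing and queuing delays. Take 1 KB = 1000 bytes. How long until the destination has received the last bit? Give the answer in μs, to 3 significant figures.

68.2 μs

L = 35200 bits.
Transmission delays (L/R per hop): 9.02564, 7.65217, 8.82206 μs; sum = 25.4999 μs.
Propagation delays (d/s per hop): 0.0396682, 0.04865, 42.6471 μs; sum = 42.7354 μs.
End-to-end = 68.2 μs.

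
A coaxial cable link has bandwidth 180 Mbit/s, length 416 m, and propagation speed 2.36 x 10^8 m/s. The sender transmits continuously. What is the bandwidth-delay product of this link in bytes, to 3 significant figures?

39.7 bytes

Propagation delay = 416 / 236000000 = 1.76271e-06 s.
BDP = R × t_prop = 180000000 × 1.76271e-06 = 317.288 bits.
In bytes: 317.288/8 = 39.7 bytes.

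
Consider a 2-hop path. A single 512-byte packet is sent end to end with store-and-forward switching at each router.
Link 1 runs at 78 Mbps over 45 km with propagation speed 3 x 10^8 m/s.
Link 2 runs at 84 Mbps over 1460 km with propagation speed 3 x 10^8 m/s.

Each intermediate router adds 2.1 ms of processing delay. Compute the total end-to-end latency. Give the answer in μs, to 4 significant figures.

L = 512 × 8 = 4096 bits.
Transmission delays (L/R per hop): 52.5128, 48.7619 μs; sum = 101.275 μs.
Propagation delays (d/s per hop): 150, 4866.67 μs; sum = 5016.67 μs.
Processing at 1 router(s): 1 × 2.1 ms = 2100 μs.
End-to-end = 7218 μs.

7218 μs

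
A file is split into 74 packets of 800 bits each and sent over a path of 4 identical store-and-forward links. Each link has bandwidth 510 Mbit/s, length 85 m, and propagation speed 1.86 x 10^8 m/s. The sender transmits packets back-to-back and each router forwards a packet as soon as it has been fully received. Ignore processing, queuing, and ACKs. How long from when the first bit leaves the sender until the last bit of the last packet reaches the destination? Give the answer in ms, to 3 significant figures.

0.123 ms

Per-hop transmission t_tx = L/R = 800/510000000 = 0.00156863 ms.
Per-hop propagation t_prop = 85/186000000 = 0.000456989 ms.
Pipeline fill: first packet needs 4·t_tx to clear all hops; remaining 73 packets each add one t_tx.
Total = (4+74-1)·t_tx + 4·t_prop = 77·0.00156863 + 4·0.000456989 = 0.123 ms.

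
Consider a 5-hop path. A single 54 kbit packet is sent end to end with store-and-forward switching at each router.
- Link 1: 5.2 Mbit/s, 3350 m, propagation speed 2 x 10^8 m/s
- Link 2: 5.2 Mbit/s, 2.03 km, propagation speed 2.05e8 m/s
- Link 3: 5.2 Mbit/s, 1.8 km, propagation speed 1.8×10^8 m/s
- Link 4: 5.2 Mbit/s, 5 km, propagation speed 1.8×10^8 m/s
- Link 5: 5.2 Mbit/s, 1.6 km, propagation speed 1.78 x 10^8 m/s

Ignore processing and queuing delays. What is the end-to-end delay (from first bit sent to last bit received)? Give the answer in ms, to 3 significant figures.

52.0 ms

L = 54000 bits.
Transmission delay per hop = L/R = 54000/5200000 = 10.3846 ms; 5 hops → 51.9231 ms.
Propagation delays (d/s per hop): 0.01675, 0.00990244, 0.01, 0.0277778, 0.00898876 ms; sum = 0.073419 ms.
End-to-end = 52.0 ms.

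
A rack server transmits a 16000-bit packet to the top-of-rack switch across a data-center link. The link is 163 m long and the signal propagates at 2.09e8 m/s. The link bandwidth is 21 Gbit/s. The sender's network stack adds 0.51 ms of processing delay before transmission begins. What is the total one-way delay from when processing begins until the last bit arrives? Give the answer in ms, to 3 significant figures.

Transmission delay = L/R = 16000 / 21000000000 = 0.000761905 ms.
Propagation delay = d/s = 163 m / 209000000 m/s = 0.000779904 ms.
Plus processing delay 0.51 ms = 0.51 ms.
Total = 0.512 ms.

0.512 ms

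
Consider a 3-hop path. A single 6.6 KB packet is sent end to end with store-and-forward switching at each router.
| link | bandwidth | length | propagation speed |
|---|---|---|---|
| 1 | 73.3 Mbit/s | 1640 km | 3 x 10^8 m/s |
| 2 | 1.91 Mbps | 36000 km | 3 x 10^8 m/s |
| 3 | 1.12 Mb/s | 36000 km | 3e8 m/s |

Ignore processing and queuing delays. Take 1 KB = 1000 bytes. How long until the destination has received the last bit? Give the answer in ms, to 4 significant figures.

L = 52800 bits.
Transmission delays (L/R per hop): 0.720327, 27.644, 47.1429 ms; sum = 75.5072 ms.
Propagation delays (d/s per hop): 5.46667, 120, 120 ms; sum = 245.467 ms.
End-to-end = 321.0 ms.

321.0 ms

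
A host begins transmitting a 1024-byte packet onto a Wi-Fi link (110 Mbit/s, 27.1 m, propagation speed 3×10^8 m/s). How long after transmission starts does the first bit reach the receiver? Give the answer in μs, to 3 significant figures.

First bit experiences only propagation delay: d/s = 27.1/300000000 = 0.0903 μs.

0.0903 μs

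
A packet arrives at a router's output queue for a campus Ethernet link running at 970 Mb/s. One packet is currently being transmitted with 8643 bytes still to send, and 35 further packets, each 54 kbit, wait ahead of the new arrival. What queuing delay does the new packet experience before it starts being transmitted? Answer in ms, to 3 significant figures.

Each queued packet: L/R = 54000/970000000 = 0.0556701 ms.
35 queued → 1.94845 ms.
Plus remaining 69144 bits of current packet: 0.0712825 ms.
Queuing delay = 2.02 ms.

2.02 ms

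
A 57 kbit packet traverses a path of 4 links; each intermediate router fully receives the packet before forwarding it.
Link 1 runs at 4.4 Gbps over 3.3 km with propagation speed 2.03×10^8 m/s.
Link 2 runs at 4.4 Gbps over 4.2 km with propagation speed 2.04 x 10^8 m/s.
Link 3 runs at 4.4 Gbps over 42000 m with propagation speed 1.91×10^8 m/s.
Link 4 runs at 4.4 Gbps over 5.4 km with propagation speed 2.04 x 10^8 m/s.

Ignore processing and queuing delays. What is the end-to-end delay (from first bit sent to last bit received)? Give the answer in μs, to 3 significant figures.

335 μs

L = 57000 bits.
Transmission delay per hop = L/R = 57000/4400000000 = 12.9545 μs; 4 hops → 51.8182 μs.
Propagation delays (d/s per hop): 16.2562, 20.5882, 219.895, 26.4706 μs; sum = 283.21 μs.
End-to-end = 335 μs.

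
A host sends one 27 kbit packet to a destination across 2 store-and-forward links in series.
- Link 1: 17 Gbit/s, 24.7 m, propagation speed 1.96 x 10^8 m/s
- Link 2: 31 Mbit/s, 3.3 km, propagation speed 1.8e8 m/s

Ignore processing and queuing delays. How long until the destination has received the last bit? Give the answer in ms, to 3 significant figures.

0.891 ms

L = 27000 bits.
Transmission delays (L/R per hop): 0.00158824, 0.870968 ms; sum = 0.872556 ms.
Propagation delays (d/s per hop): 0.00012602, 0.0183333 ms; sum = 0.0184594 ms.
End-to-end = 0.891 ms.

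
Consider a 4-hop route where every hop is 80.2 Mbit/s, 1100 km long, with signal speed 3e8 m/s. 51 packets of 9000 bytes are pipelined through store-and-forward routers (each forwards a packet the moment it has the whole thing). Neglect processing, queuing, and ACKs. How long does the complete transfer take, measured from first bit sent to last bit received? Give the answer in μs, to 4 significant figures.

Per-hop transmission t_tx = L/R = 72000/80200000 = 897.756 μs.
Per-hop propagation t_prop = 1100000/300000000 = 3666.67 μs.
Pipeline fill: first packet needs 4·t_tx to clear all hops; remaining 50 packets each add one t_tx.
Total = (4+51-1)·t_tx + 4·t_prop = 54·897.756 + 4·3666.67 = 63150 μs.

63150 μs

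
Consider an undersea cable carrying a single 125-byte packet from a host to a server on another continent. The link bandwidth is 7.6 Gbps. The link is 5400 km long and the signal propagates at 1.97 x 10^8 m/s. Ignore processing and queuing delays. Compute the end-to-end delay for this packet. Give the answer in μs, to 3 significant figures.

27400 μs

L = 125 × 8 = 1000 bits.
Transmission delay = L/R = 1000 / 7600000000 = 0.131579 μs.
Propagation delay = d/s = 5400000 m / 197000000 m/s = 27411.2 μs.
Total = 27400 μs.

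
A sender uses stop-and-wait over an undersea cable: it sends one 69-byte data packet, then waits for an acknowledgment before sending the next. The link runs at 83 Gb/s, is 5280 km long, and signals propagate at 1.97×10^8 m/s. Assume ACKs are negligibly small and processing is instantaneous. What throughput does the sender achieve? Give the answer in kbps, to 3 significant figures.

10.3 kbps

t_tx = L/R = 552/83000000000 = 6.6506e-09 s.
t_prop = 5280000/197000000 = 0.026802 s; RTT = 0.0536041 s.
Cycle = t_tx + RTT = 0.0536041 s.
Throughput = L / cycle = 552 / 0.0536041 = 10.3 kbps.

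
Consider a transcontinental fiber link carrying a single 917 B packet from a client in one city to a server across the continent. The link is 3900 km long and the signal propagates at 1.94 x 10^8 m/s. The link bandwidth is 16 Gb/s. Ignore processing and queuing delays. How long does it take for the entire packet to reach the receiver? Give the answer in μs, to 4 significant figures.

L = 917 × 8 = 7336 bits.
Transmission delay = L/R = 7336 / 16000000000 = 0.4585 μs.
Propagation delay = d/s = 3900000 m / 194000000 m/s = 20103.1 μs.
Total = 20100 μs.

20100 μs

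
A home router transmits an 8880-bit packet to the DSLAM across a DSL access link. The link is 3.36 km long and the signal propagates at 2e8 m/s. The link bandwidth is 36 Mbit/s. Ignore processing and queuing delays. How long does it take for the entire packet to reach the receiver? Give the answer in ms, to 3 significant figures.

0.263 ms

Transmission delay = L/R = 8880 / 36000000 = 0.246667 ms.
Propagation delay = d/s = 3360 m / 200000000 m/s = 0.0168 ms.
Total = 0.263 ms.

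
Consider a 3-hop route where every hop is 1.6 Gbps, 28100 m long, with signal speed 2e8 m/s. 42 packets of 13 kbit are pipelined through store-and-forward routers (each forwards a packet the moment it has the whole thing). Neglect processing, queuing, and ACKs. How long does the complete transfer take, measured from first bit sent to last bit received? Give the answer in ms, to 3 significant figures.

Per-hop transmission t_tx = L/R = 13000/1600000000 = 0.008125 ms.
Per-hop propagation t_prop = 28100/200000000 = 0.1405 ms.
Pipeline fill: first packet needs 3·t_tx to clear all hops; remaining 41 packets each add one t_tx.
Total = (3+42-1)·t_tx + 3·t_prop = 44·0.008125 + 3·0.1405 = 0.779 ms.

0.779 ms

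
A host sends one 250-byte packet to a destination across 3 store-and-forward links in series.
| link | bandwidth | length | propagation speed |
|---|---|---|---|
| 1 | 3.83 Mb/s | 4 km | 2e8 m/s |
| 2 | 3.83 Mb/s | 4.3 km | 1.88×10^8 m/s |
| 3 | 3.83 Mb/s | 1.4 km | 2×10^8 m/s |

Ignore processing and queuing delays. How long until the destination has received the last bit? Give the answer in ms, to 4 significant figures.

L = 250 × 8 = 2000 bits.
Transmission delay per hop = L/R = 2000/3830000 = 0.522193 ms; 3 hops → 1.56658 ms.
Propagation delays (d/s per hop): 0.02, 0.0228723, 0.007 ms; sum = 0.0498723 ms.
End-to-end = 1.616 ms.

1.616 ms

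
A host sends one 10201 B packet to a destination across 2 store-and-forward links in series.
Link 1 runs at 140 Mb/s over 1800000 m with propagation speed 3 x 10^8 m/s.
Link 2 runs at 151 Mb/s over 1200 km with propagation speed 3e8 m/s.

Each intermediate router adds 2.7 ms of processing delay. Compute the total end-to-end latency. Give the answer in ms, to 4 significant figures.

13.82 ms

L = 10201 × 8 = 81608 bits.
Transmission delays (L/R per hop): 0.582914, 0.54045 ms; sum = 1.12336 ms.
Propagation delays (d/s per hop): 6, 4 ms; sum = 10 ms.
Processing at 1 router(s): 1 × 2.7 ms = 2.7 ms.
End-to-end = 13.82 ms.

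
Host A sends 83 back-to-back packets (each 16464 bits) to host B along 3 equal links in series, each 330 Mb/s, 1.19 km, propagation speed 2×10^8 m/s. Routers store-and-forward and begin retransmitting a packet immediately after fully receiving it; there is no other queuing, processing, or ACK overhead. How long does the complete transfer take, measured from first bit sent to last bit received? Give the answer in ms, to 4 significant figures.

Per-hop transmission t_tx = L/R = 16464/330000000 = 0.0498909 ms.
Per-hop propagation t_prop = 1190/200000000 = 0.00595 ms.
Pipeline fill: first packet needs 3·t_tx to clear all hops; remaining 82 packets each add one t_tx.
Total = (3+83-1)·t_tx + 3·t_prop = 85·0.0498909 + 3·0.00595 = 4.259 ms.

4.259 ms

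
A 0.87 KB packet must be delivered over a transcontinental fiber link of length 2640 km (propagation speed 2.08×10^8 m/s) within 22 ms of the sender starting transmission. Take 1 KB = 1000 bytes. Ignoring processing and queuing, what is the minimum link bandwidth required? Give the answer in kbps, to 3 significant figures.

L = 6960 bits.
Propagation delay = 2640000 / 208000000 = 12.6923 ms.
Transmission budget = 22 − 12.6923 = 9.30769 ms.
R ≥ L / t_tx = 6960 bits / 0.00930769 s = 748 kbps.

748 kbps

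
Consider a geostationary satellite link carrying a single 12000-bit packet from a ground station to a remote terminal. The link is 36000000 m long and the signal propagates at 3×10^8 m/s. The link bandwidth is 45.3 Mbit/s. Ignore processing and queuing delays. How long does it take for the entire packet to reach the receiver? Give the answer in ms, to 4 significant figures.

120.3 ms

Transmission delay = L/R = 12000 / 45300000 = 0.264901 ms.
Propagation delay = d/s = 36000000 m / 300000000 m/s = 120 ms.
Total = 120.3 ms.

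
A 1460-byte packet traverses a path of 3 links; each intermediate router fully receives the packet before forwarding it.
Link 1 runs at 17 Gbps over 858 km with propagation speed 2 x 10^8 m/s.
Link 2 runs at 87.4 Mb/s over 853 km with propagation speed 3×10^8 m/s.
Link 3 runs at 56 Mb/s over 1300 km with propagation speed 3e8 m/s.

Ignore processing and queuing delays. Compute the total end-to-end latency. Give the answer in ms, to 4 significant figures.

11.81 ms

L = 1460 × 8 = 11680 bits.
Transmission delays (L/R per hop): 0.000687059, 0.133638, 0.208571 ms; sum = 0.342897 ms.
Propagation delays (d/s per hop): 4.29, 2.84333, 4.33333 ms; sum = 11.4667 ms.
End-to-end = 11.81 ms.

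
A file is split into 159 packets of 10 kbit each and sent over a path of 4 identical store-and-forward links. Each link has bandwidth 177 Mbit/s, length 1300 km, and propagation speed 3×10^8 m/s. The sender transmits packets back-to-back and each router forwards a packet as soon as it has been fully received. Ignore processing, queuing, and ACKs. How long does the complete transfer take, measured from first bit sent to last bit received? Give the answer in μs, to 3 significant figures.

26500 μs

Per-hop transmission t_tx = L/R = 10000/177000000 = 56.4972 μs.
Per-hop propagation t_prop = 1300000/300000000 = 4333.33 μs.
Pipeline fill: first packet needs 4·t_tx to clear all hops; remaining 158 packets each add one t_tx.
Total = (4+159-1)·t_tx + 4·t_prop = 162·56.4972 + 4·4333.33 = 26500 μs.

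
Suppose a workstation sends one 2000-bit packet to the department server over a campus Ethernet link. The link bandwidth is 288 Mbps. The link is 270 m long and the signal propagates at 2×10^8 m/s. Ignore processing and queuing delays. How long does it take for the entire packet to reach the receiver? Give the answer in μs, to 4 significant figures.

8.294 μs

Transmission delay = L/R = 2000 / 288000000 = 6.94444 μs.
Propagation delay = d/s = 270 m / 200000000 m/s = 1.35 μs.
Total = 8.294 μs.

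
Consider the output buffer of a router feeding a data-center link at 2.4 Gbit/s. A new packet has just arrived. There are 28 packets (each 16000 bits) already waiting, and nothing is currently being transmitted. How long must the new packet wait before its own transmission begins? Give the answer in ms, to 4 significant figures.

0.1867 ms

Each queued packet: L/R = 16000/2400000000 = 0.00666667 ms.
28 queued → 0.186667 ms.
Queuing delay = 0.1867 ms.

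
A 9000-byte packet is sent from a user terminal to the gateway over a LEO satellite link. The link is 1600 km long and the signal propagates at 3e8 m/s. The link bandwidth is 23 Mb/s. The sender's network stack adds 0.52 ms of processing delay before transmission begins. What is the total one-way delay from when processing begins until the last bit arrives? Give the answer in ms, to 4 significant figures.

L = 9000 × 8 = 72000 bits.
Transmission delay = L/R = 72000 / 23000000 = 3.13043 ms.
Propagation delay = d/s = 1600000 m / 300000000 m/s = 5.33333 ms.
Plus processing delay 0.52 ms = 0.52 ms.
Total = 8.984 ms.

8.984 ms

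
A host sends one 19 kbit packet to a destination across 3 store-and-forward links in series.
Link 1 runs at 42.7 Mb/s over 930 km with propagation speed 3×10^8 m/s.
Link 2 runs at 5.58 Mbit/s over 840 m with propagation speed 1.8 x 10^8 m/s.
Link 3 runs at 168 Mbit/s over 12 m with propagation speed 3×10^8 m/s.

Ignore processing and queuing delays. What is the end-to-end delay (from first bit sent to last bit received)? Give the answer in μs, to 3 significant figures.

7070 μs

L = 19000 bits.
Transmission delays (L/R per hop): 444.965, 3405.02, 113.095 μs; sum = 3963.08 μs.
Propagation delays (d/s per hop): 3100, 4.66667, 0.04 μs; sum = 3104.71 μs.
End-to-end = 7070 μs.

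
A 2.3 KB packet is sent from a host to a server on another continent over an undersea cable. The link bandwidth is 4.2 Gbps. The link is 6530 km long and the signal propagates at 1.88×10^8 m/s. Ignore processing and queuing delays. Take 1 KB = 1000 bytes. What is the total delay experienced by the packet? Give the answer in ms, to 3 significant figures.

34.7 ms

L = 18400 bits.
Transmission delay = L/R = 18400 / 4200000000 = 0.00438095 ms.
Propagation delay = d/s = 6530000 m / 188000000 m/s = 34.734 ms.
Total = 34.7 ms.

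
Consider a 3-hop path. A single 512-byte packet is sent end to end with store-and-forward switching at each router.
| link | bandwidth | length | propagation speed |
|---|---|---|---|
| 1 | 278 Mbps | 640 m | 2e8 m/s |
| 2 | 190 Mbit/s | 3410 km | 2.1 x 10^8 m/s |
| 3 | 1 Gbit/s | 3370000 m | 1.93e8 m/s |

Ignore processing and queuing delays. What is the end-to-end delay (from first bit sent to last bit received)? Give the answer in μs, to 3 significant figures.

33700 μs

L = 512 × 8 = 4096 bits.
Transmission delays (L/R per hop): 14.7338, 21.5579, 4.096 μs; sum = 40.3877 μs.
Propagation delays (d/s per hop): 3.2, 16238.1, 17461.1 μs; sum = 33702.4 μs.
End-to-end = 33700 μs.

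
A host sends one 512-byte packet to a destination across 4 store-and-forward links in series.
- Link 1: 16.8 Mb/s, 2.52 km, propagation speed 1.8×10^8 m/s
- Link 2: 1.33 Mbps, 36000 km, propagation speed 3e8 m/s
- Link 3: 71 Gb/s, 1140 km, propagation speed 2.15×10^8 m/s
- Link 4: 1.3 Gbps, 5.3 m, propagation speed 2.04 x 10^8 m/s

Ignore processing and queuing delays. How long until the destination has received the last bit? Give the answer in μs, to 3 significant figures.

129000 μs

L = 512 × 8 = 4096 bits.
Transmission delays (L/R per hop): 243.81, 3079.7, 0.0576901, 3.15077 μs; sum = 3326.72 μs.
Propagation delays (d/s per hop): 14, 120000, 5302.33, 0.0259804 μs; sum = 125316 μs.
End-to-end = 129000 μs.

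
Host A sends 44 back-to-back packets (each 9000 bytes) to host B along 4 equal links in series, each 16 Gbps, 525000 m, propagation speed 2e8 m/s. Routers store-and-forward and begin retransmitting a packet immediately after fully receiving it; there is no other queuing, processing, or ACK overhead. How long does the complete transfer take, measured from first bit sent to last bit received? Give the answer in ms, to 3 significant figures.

Per-hop transmission t_tx = L/R = 72000/16000000000 = 0.0045 ms.
Per-hop propagation t_prop = 525000/200000000 = 2.625 ms.
Pipeline fill: first packet needs 4·t_tx to clear all hops; remaining 43 packets each add one t_tx.
Total = (4+44-1)·t_tx + 4·t_prop = 47·0.0045 + 4·2.625 = 10.7 ms.

10.7 ms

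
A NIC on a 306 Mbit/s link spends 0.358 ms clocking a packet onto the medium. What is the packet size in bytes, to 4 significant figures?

13690 bytes

L = R × t_tx = 306000000 b/s × 0.000358 s = 109548 bits.
In bytes: 109548 / 8 = 13690 bytes.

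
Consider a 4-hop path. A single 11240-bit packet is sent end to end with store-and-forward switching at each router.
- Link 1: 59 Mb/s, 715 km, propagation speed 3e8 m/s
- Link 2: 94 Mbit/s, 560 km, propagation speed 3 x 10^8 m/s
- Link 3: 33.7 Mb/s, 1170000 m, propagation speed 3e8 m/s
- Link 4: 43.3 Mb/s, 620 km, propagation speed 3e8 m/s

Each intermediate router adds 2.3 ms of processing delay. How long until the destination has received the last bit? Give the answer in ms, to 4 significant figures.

18.02 ms

Transmission delays (L/R per hop): 0.190508, 0.119574, 0.333531, 0.259584 ms; sum = 0.903198 ms.
Propagation delays (d/s per hop): 2.38333, 1.86667, 3.9, 2.06667 ms; sum = 10.2167 ms.
Processing at 3 router(s): 3 × 2.3 ms = 6.9 ms.
End-to-end = 18.02 ms.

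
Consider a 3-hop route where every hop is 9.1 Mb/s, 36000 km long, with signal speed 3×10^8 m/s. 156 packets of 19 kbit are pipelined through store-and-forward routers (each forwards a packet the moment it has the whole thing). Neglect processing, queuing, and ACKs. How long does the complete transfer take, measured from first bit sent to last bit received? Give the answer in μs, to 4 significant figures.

689900 μs

Per-hop transmission t_tx = L/R = 19000/9100000 = 2087.91 μs.
Per-hop propagation t_prop = 36000000/300000000 = 120000 μs.
Pipeline fill: first packet needs 3·t_tx to clear all hops; remaining 155 packets each add one t_tx.
Total = (3+156-1)·t_tx + 3·t_prop = 158·2087.91 + 3·120000 = 689900 μs.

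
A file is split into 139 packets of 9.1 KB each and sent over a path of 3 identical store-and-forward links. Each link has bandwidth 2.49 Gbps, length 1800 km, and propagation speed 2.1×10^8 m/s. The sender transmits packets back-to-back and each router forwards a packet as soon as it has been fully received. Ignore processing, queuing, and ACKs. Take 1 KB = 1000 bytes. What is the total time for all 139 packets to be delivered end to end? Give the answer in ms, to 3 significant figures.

Per-hop transmission t_tx = L/R = 72800/2490000000 = 0.0292369 ms.
Per-hop propagation t_prop = 1800000/210000000 = 8.57143 ms.
Pipeline fill: first packet needs 3·t_tx to clear all hops; remaining 138 packets each add one t_tx.
Total = (3+139-1)·t_tx + 3·t_prop = 141·0.0292369 + 3·8.57143 = 29.8 ms.

29.8 ms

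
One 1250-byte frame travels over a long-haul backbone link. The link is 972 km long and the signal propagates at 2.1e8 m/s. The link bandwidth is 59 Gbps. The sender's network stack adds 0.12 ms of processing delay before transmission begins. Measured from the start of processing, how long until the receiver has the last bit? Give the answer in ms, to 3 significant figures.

4.75 ms

L = 1250 × 8 = 10000 bits.
Transmission delay = L/R = 10000 / 59000000000 = 0.000169492 ms.
Propagation delay = d/s = 972000 m / 210000000 m/s = 4.62857 ms.
Plus processing delay 0.12 ms = 0.12 ms.
Total = 4.75 ms.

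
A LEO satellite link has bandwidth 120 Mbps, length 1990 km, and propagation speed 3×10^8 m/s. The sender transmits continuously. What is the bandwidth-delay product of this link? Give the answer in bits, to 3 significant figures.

Propagation delay = 1990000 / 300000000 = 0.00663333 s.
BDP = R × t_prop = 120000000 × 0.00663333 = 796000 bits.

796000 bits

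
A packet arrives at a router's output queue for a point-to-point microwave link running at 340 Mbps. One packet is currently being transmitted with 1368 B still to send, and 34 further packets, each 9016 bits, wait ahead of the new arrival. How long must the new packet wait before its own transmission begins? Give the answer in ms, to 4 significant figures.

Each queued packet: L/R = 9016/340000000 = 0.0265176 ms.
34 queued → 0.9016 ms.
Plus remaining 10944 bits of current packet: 0.0321882 ms.
Queuing delay = 0.9338 ms.

0.9338 ms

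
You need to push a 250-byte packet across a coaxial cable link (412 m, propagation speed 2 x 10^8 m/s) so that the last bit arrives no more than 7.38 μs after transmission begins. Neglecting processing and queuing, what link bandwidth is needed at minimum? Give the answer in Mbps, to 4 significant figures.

375.9 Mbps

L = 2000 bits.
Propagation delay = 412 / 200000000 = 2.06 μs.
Transmission budget = 7.38 − 2.06 = 5.32 μs.
R ≥ L / t_tx = 2000 bits / 5.32e-06 s = 375.9 Mbps.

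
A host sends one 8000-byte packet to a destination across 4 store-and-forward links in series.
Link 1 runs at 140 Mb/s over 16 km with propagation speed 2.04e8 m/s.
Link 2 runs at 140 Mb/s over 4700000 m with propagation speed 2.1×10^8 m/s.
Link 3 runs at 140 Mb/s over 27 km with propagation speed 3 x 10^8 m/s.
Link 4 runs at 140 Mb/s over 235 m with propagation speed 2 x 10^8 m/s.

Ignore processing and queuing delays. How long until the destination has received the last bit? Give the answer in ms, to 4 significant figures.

L = 8000 × 8 = 64000 bits.
Transmission delay per hop = L/R = 64000/140000000 = 0.457143 ms; 4 hops → 1.82857 ms.
Propagation delays (d/s per hop): 0.0784314, 22.381, 0.09, 0.001175 ms; sum = 22.5506 ms.
End-to-end = 24.38 ms.

24.38 ms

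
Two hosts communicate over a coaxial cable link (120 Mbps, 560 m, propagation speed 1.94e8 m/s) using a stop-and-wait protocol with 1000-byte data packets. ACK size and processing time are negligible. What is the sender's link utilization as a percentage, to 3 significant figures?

92.0 %

t_tx = L/R = 8000/120000000 = 6.66667e-05 s.
t_prop = 560/194000000 = 2.8866e-06 s; RTT = 5.7732e-06 s.
Cycle = t_tx + RTT = 7.24399e-05 s.
Utilization = t_tx / cycle = 6.66667e-05/7.24399e-05 = 92.0 %.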